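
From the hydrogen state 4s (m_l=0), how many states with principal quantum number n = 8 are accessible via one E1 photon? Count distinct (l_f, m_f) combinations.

3

E1 requires Δl = ±1, so l_f ∈ {-1, 1}; with 0 ≤ l_f ≤ n_f−1 = 7, the allowed l_f values are {1}.
For l_f = 1: m_f ∈ {m_i−1, m_i, m_i+1} ∩ [−1, 1] = {-1, 0, 1} → 3 states.
Total: 3.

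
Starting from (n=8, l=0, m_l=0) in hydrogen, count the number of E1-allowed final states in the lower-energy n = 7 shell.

E1 requires Δl = ±1, so l_f ∈ {-1, 1}; with 0 ≤ l_f ≤ n_f−1 = 6, the allowed l_f values are {1}.
For l_f = 1: m_f ∈ {m_i−1, m_i, m_i+1} ∩ [−1, 1] = {-1, 0, 1} → 3 states.
Total: 3.

3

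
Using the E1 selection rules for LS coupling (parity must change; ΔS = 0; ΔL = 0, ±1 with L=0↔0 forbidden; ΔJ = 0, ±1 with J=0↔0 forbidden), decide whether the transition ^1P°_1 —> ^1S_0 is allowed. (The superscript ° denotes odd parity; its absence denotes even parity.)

allowed

Reading off the term symbols: S 0→0, L 1→0, J 1→0, parity odd→even.
Parity must change: odd → even — satisfied.
ΔS = 0: S: 0 → 0 — satisfied.
ΔL = 0, ±1 (not L=0↔0): L: 1 → 0, ΔL = -1 — satisfied.
ΔJ = 0, ±1 (not J=0↔0): J: 1 → 0, ΔJ = -1 — satisfied.
All four E1 rules are satisfied.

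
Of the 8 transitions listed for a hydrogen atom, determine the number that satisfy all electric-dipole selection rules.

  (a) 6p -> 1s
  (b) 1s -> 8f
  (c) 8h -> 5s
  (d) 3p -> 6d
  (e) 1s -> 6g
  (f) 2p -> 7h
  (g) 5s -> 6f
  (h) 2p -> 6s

3

(a) allowed
(b) forbidden — Δl = +3 (E1 requires Δl = ±1)
(c) forbidden — Δl = -5 (E1 requires Δl = ±1)
(d) allowed
(e) forbidden — Δl = +4 (E1 requires Δl = ±1)
(f) forbidden — Δl = +4 (E1 requires Δl = ±1)
(g) forbidden — Δl = +3 (E1 requires Δl = ±1)
(h) allowed
Total allowed: 3 of 8.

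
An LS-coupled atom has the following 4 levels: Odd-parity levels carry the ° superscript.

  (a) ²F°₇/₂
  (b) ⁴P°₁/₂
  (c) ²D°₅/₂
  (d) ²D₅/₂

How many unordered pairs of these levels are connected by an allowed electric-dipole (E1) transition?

(a)–(b): forbidden (parity, ΔS, ΔL, ΔJ).
(a)–(c): forbidden (parity).
(a)–(d): allowed.
(b)–(c): forbidden (parity, ΔS, ΔJ).
(b)–(d): forbidden (ΔS, ΔJ).
(c)–(d): allowed.
Allowed pairs: 2 of 6.

2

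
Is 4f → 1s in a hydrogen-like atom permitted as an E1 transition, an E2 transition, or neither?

Δl = 0 − 3 = -3; l_i + l_f = 3.
E1 (Δl = ±1): not satisfied.
E2 (Δl = 0,±2, l_i+l_f ≥ 2): not satisfied.

neither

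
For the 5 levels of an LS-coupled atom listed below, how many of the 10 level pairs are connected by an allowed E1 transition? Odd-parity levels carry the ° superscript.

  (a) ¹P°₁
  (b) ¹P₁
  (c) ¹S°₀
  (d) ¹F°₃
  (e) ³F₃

2

(a)–(b): allowed.
(a)–(c): forbidden (parity).
(a)–(d): forbidden (parity, ΔL, ΔJ).
(a)–(e): forbidden (ΔS, ΔL, ΔJ).
(b)–(c): allowed.
(b)–(d): forbidden (ΔL, ΔJ).
(b)–(e): forbidden (parity, ΔS, ΔL, ΔJ).
(c)–(d): forbidden (parity, ΔL, ΔJ).
(c)–(e): forbidden (ΔS, ΔL, ΔJ).
(d)–(e): forbidden (ΔS).
Allowed pairs: 2 of 10.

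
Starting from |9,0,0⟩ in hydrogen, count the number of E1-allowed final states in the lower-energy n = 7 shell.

3

E1 requires Δl = ±1, so l_f ∈ {-1, 1}; with 0 ≤ l_f ≤ n_f−1 = 6, the allowed l_f values are {1}.
For l_f = 1: m_f ∈ {m_i−1, m_i, m_i+1} ∩ [−1, 1] = {-1, 0, 1} → 3 states.
Total: 3.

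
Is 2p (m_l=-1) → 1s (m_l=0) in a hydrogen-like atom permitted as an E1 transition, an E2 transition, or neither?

E1

Δl = 0 − 1 = -1; l_i + l_f = 1.
Δm_l = +1.
E1 (Δl = ±1, |Δm_l| ≤ 1): satisfied.
E2 (Δl = 0,±2, l_i+l_f ≥ 2, |Δm_l| ≤ 2): not satisfied.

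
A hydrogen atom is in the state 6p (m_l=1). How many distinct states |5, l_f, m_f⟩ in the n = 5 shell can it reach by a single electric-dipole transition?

E1 requires Δl = ±1, so l_f ∈ {0, 2}; with 0 ≤ l_f ≤ n_f−1 = 4, the allowed l_f values are {0, 2}.
For l_f = 0: m_f ∈ {m_i−1, m_i, m_i+1} ∩ [−0, 0] = {0} → 1 state.
For l_f = 2: m_f ∈ {m_i−1, m_i, m_i+1} ∩ [−2, 2] = {0, 1, 2} → 3 states.
Total: 4.

4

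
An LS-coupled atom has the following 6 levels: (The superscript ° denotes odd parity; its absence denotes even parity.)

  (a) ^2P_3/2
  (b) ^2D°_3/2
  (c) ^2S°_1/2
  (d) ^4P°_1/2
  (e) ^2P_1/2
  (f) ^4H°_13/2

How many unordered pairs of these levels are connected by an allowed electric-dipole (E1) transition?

(a)–(b): allowed.
(a)–(c): allowed.
(a)–(d): forbidden (ΔS).
(a)–(e): forbidden (parity).
(a)–(f): forbidden (ΔS, ΔL, ΔJ).
(b)–(c): forbidden (parity, ΔL).
(b)–(d): forbidden (parity, ΔS).
(b)–(e): allowed.
(b)–(f): forbidden (parity, ΔS, ΔL, ΔJ).
(c)–(d): forbidden (parity, ΔS).
(c)–(e): allowed.
(c)–(f): forbidden (parity, ΔS, ΔL, ΔJ).
(d)–(e): forbidden (ΔS).
(d)–(f): forbidden (parity, ΔL, ΔJ).
(e)–(f): forbidden (ΔS, ΔL, ΔJ).
Allowed pairs: 4 of 15.

4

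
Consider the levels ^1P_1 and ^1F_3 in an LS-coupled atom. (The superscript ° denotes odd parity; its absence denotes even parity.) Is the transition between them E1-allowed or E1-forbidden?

forbidden

Initial level: S=0, L=1, J=1, parity even. Final level: S=0, L=3, J=3, parity even.
Parity must change: even → even — violated.
ΔS = 0: S: 0 → 0 — satisfied.
ΔL = 0, ±1 (not L=0↔0): L: 1 → 3, ΔL = +2 — violated.
ΔJ = 0, ±1 (not J=0↔0): J: 1 → 3, ΔJ = +2 — violated.
Rule(s) violated: parity, ΔL, ΔJ.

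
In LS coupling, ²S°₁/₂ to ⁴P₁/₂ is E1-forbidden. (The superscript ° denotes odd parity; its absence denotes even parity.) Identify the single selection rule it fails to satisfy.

the ΔS = 0 rule

Initial level: S=1/2, L=0, J=1/2, parity odd. Final level: S=3/2, L=1, J=1/2, parity even.
Parity must change: odd → even — passes.
ΔS = 0: S: 1/2 → 3/2 — fails.
ΔL = 0, ±1 (not L=0↔0): L: 0 → 1, ΔL = +1 — passes.
ΔJ = 0, ±1 (not J=0↔0): J: 1/2 → 1/2, ΔJ = +0 — passes.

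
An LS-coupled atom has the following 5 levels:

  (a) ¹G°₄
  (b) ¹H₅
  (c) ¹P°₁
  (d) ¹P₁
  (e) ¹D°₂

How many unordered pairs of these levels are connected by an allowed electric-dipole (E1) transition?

(a)–(b): allowed.
(a)–(c): forbidden (parity, ΔL, ΔJ).
(a)–(d): forbidden (ΔL, ΔJ).
(a)–(e): forbidden (parity, ΔL, ΔJ).
(b)–(c): forbidden (ΔL, ΔJ).
(b)–(d): forbidden (parity, ΔL, ΔJ).
(b)–(e): forbidden (ΔL, ΔJ).
(c)–(d): allowed.
(c)–(e): forbidden (parity).
(d)–(e): allowed.
Allowed pairs: 3 of 10.

3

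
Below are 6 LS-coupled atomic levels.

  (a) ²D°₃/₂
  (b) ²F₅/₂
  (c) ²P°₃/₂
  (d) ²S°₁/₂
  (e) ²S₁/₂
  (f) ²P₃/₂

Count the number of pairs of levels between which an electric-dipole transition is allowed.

(a)–(b): allowed.
(a)–(c): forbidden (parity).
(a)–(d): forbidden (parity, ΔL).
(a)–(e): forbidden (ΔL).
(a)–(f): allowed.
(b)–(c): forbidden (ΔL).
(b)–(d): forbidden (ΔL, ΔJ).
(b)–(e): forbidden (parity, ΔL, ΔJ).
(b)–(f): forbidden (parity, ΔL).
(c)–(d): forbidden (parity).
(c)–(e): allowed.
(c)–(f): allowed.
(d)–(e): forbidden (ΔL).
(d)–(f): allowed.
(e)–(f): forbidden (parity).
Allowed pairs: 5 of 15.

5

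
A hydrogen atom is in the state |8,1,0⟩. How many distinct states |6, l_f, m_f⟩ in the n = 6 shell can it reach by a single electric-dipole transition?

E1 requires Δl = ±1, so l_f ∈ {0, 2}; with 0 ≤ l_f ≤ n_f−1 = 5, the allowed l_f values are {0, 2}.
For l_f = 0: m_f ∈ {m_i−1, m_i, m_i+1} ∩ [−0, 0] = {0} → 1 state.
For l_f = 2: m_f ∈ {m_i−1, m_i, m_i+1} ∩ [−2, 2] = {-1, 0, 1} → 3 states.
Total: 4.

4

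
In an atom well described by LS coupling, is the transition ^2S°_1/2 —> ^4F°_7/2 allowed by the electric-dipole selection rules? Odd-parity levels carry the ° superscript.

forbidden

ΔS = 0: S: 1/2 → 3/2 — fails.
Parity must change: odd → odd — fails.
ΔL = 0, ±1 (not L=0↔0): L: 0 → 3, ΔL = +3 — fails.
ΔJ = 0, ±1 (not J=0↔0): J: 1/2 → 7/2, ΔJ = +3 — fails.
Rule(s) violated: parity, ΔS, ΔL, ΔJ.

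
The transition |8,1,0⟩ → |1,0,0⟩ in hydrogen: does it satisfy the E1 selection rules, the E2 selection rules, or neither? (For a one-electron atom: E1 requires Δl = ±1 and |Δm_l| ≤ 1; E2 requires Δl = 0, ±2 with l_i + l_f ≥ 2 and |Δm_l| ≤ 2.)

Δl = 0 − 1 = -1; l_i + l_f = 1.
Δm_l = +0.
E1 (Δl = ±1, |Δm_l| ≤ 1): satisfied.
E2 (Δl = 0,±2, l_i+l_f ≥ 2, |Δm_l| ≤ 2): not satisfied.

E1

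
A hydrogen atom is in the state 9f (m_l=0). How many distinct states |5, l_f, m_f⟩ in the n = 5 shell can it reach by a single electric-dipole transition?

E1 requires Δl = ±1, so l_f ∈ {2, 4}; with 0 ≤ l_f ≤ n_f−1 = 4, the allowed l_f values are {2, 4}.
For l_f = 2: m_f ∈ {m_i−1, m_i, m_i+1} ∩ [−2, 2] = {-1, 0, 1} → 3 states.
For l_f = 4: m_f ∈ {m_i−1, m_i, m_i+1} ∩ [−4, 4] = {-1, 0, 1} → 3 states.
Total: 6.

6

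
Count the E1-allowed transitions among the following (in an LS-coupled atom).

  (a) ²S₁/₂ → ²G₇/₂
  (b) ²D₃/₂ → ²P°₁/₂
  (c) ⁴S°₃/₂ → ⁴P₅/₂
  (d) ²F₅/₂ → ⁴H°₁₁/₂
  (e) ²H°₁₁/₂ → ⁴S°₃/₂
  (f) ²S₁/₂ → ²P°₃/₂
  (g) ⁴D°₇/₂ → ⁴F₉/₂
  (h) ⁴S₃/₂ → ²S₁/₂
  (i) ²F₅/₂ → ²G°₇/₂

(a) forbidden (parity, ΔL, ΔJ fail)
(b) allowed
(c) allowed
(d) forbidden (ΔS, ΔL, ΔJ fail)
(e) forbidden (parity, ΔS, ΔL, ΔJ fail)
(f) allowed
(g) allowed
(h) forbidden (parity, ΔS, ΔL fail)
(i) allowed
Total allowed: 5 of 9.

5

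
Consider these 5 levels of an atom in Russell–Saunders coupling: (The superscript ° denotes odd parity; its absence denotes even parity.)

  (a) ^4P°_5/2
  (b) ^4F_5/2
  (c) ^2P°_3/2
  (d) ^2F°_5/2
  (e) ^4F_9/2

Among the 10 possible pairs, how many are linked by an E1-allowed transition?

(a)–(b): forbidden (ΔL).
(a)–(c): forbidden (parity, ΔS).
(a)–(d): forbidden (parity, ΔS, ΔL).
(a)–(e): forbidden (ΔL, ΔJ).
(b)–(c): forbidden (ΔS, ΔL).
(b)–(d): forbidden (ΔS).
(b)–(e): forbidden (parity, ΔJ).
(c)–(d): forbidden (parity, ΔL).
(c)–(e): forbidden (ΔS, ΔL, ΔJ).
(d)–(e): forbidden (ΔS, ΔJ).
Allowed pairs: 0 of 10.

0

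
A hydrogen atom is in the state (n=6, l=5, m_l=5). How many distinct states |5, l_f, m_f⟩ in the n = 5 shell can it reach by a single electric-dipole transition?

E1 requires Δl = ±1, so l_f ∈ {4, 6}; with 0 ≤ l_f ≤ n_f−1 = 4, the allowed l_f values are {4}.
For l_f = 4: m_f ∈ {m_i−1, m_i, m_i+1} ∩ [−4, 4] = {4} → 1 state.
Total: 1.

1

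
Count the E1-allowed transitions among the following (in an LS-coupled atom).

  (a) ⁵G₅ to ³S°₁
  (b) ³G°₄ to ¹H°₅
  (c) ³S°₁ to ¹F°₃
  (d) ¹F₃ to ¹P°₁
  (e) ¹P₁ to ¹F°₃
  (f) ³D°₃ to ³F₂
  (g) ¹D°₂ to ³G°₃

1

(a) forbidden (ΔS, ΔL, ΔJ fail)
(b) forbidden (parity, ΔS fail)
(c) forbidden (parity, ΔS, ΔL, ΔJ fail)
(d) forbidden (ΔL, ΔJ fail)
(e) forbidden (ΔL, ΔJ fail)
(f) allowed
(g) forbidden (parity, ΔS, ΔL fail)
Total allowed: 1 of 7.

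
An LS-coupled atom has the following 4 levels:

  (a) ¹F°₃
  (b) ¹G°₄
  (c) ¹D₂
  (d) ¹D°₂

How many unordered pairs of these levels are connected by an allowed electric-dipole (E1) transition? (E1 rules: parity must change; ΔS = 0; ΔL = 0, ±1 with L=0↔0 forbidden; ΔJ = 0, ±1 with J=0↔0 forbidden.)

2

(a)–(b): forbidden (parity).
(a)–(c): allowed.
(a)–(d): forbidden (parity).
(b)–(c): forbidden (ΔL, ΔJ).
(b)–(d): forbidden (parity, ΔL, ΔJ).
(c)–(d): allowed.
Allowed pairs: 2 of 6.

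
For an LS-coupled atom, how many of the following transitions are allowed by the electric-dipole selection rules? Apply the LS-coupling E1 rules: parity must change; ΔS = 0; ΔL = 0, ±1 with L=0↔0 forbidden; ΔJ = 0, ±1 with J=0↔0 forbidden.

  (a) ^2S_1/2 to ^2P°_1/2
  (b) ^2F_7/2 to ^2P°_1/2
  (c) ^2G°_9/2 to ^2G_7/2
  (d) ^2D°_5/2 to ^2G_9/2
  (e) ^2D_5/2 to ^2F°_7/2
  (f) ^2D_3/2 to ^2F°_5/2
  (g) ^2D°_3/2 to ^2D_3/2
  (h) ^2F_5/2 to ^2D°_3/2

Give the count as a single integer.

(a) allowed
(b) forbidden (ΔL, ΔJ fail)
(c) allowed
(d) forbidden (ΔL, ΔJ fail)
(e) allowed
(f) allowed
(g) allowed
(h) allowed
Total allowed: 6 of 8.

6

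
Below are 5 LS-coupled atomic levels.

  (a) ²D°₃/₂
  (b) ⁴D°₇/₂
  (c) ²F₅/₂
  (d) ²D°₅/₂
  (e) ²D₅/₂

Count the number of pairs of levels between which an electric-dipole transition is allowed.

4

(a)–(b): forbidden (parity, ΔS, ΔJ).
(a)–(c): allowed.
(a)–(d): forbidden (parity).
(a)–(e): allowed.
(b)–(c): forbidden (ΔS).
(b)–(d): forbidden (parity, ΔS).
(b)–(e): forbidden (ΔS).
(c)–(d): allowed.
(c)–(e): forbidden (parity).
(d)–(e): allowed.
Allowed pairs: 4 of 10.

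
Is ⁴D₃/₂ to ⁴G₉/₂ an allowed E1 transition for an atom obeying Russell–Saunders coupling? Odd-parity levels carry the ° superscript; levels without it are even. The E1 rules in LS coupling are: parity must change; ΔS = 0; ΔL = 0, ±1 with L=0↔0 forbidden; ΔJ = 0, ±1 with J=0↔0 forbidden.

forbidden

Reading off the term symbols: S 3/2→3/2, L 2→4, J 3/2→9/2, parity even→even.
Parity must change: even → even — fails.
ΔS = 0: S: 3/2 → 3/2 — ok.
ΔL = 0, ±1 (not L=0↔0): L: 2 → 4, ΔL = +2 — fails.
ΔJ = 0, ±1 (not J=0↔0): J: 3/2 → 9/2, ΔJ = +3 — fails.
Rule(s) violated: parity, ΔL, ΔJ.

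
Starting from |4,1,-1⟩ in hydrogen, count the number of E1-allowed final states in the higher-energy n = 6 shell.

4

E1 requires Δl = ±1, so l_f ∈ {0, 2}; with 0 ≤ l_f ≤ n_f−1 = 5, the allowed l_f values are {0, 2}.
For l_f = 0: m_f ∈ {m_i−1, m_i, m_i+1} ∩ [−0, 0] = {0} → 1 state.
For l_f = 2: m_f ∈ {m_i−1, m_i, m_i+1} ∩ [−2, 2] = {-2, -1, 0} → 3 states.
Total: 4.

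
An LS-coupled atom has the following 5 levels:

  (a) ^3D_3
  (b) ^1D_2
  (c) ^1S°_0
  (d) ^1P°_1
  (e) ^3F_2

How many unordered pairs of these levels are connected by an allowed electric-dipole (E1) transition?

1

(a)–(b): forbidden (parity, ΔS).
(a)–(c): forbidden (ΔS, ΔL, ΔJ).
(a)–(d): forbidden (ΔS, ΔJ).
(a)–(e): forbidden (parity).
(b)–(c): forbidden (ΔL, ΔJ).
(b)–(d): allowed.
(b)–(e): forbidden (parity, ΔS).
(c)–(d): forbidden (parity).
(c)–(e): forbidden (ΔS, ΔL, ΔJ).
(d)–(e): forbidden (ΔS, ΔL).
Allowed pairs: 1 of 10.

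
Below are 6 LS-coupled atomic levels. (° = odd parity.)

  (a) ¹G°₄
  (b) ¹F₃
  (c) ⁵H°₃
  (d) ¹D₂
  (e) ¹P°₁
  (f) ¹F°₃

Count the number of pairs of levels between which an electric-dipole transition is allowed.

(a)–(b): allowed.
(a)–(c): forbidden (parity, ΔS).
(a)–(d): forbidden (ΔL, ΔJ).
(a)–(e): forbidden (parity, ΔL, ΔJ).
(a)–(f): forbidden (parity).
(b)–(c): forbidden (ΔS, ΔL).
(b)–(d): forbidden (parity).
(b)–(e): forbidden (ΔL, ΔJ).
(b)–(f): allowed.
(c)–(d): forbidden (ΔS, ΔL).
(c)–(e): forbidden (parity, ΔS, ΔL, ΔJ).
(c)–(f): forbidden (parity, ΔS, ΔL).
(d)–(e): allowed.
(d)–(f): allowed.
(e)–(f): forbidden (parity, ΔL, ΔJ).
Allowed pairs: 4 of 15.

4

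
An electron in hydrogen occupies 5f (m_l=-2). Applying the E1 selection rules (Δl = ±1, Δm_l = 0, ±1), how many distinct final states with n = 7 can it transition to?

E1 requires Δl = ±1, so l_f ∈ {2, 4}; with 0 ≤ l_f ≤ n_f−1 = 6, the allowed l_f values are {2, 4}.
For l_f = 2: m_f ∈ {m_i−1, m_i, m_i+1} ∩ [−2, 2] = {-2, -1} → 2 states.
For l_f = 4: m_f ∈ {m_i−1, m_i, m_i+1} ∩ [−4, 4] = {-3, -2, -1} → 3 states.
Total: 5.

5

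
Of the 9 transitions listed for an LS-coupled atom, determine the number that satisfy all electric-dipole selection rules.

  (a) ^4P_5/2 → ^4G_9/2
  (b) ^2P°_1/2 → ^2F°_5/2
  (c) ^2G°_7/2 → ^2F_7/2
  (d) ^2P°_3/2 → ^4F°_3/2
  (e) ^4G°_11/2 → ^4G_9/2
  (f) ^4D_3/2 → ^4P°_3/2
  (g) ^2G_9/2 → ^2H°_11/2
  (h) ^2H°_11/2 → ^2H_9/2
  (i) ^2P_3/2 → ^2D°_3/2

(a) forbidden (parity, ΔL, ΔJ fail)
(b) forbidden (parity, ΔL, ΔJ fail)
(c) allowed
(d) forbidden (parity, ΔS, ΔL fail)
(e) allowed
(f) allowed
(g) allowed
(h) allowed
(i) allowed
Total allowed: 6 of 9.

6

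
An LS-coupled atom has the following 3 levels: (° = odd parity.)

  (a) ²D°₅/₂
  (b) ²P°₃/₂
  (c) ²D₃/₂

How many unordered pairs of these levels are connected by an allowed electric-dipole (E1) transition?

(a)–(b): forbidden (parity).
(a)–(c): allowed.
(b)–(c): allowed.
Allowed pairs: 2 of 3.

2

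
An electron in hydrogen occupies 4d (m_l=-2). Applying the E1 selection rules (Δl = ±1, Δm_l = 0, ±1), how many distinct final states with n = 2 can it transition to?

1

E1 requires Δl = ±1, so l_f ∈ {1, 3}; with 0 ≤ l_f ≤ n_f−1 = 1, the allowed l_f values are {1}.
For l_f = 1: m_f ∈ {m_i−1, m_i, m_i+1} ∩ [−1, 1] = {-1} → 1 state.
Total: 1.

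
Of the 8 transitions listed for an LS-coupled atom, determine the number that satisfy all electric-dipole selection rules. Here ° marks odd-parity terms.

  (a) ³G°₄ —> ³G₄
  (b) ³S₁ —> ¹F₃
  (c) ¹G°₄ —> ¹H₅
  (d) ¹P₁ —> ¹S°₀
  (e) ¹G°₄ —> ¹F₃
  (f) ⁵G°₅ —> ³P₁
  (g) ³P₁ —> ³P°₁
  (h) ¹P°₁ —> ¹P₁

6

(a) allowed
(b) forbidden (parity, ΔS, ΔL, ΔJ fail)
(c) allowed
(d) allowed
(e) allowed
(f) forbidden (ΔS, ΔL, ΔJ fail)
(g) allowed
(h) allowed
Total allowed: 6 of 8.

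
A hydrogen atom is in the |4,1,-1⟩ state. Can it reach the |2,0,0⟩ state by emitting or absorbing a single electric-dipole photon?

Initial l = 1, final l = 0, so Δl = -1. E1 requires Δl = ±1: passes.
Δm_l = 0 − (-1) = +1. E1 requires Δm_l = 0, ±1: passes.
All E1 selection rules are satisfied.

allowed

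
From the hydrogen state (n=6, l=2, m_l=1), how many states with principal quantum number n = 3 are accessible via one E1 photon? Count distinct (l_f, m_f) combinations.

2

E1 requires Δl = ±1, so l_f ∈ {1, 3}; with 0 ≤ l_f ≤ n_f−1 = 2, the allowed l_f values are {1}.
For l_f = 1: m_f ∈ {m_i−1, m_i, m_i+1} ∩ [−1, 1] = {0, 1} → 2 states.
Total: 2.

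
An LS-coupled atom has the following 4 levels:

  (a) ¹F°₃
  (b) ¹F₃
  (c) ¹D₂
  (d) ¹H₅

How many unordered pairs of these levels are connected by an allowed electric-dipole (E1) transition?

(a)–(b): allowed.
(a)–(c): allowed.
(a)–(d): forbidden (ΔL, ΔJ).
(b)–(c): forbidden (parity).
(b)–(d): forbidden (parity, ΔL, ΔJ).
(c)–(d): forbidden (parity, ΔL, ΔJ).
Allowed pairs: 2 of 6.

2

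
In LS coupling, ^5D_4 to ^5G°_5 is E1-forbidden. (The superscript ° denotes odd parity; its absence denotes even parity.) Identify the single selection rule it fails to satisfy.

Initial level: S=2, L=2, J=4, parity even. Final level: S=2, L=4, J=5, parity odd.
Parity must change: even → odd — passes.
ΔS = 0: S: 2 → 2 — passes.
ΔL = 0, ±1 (not L=0↔0): L: 2 → 4, ΔL = +2 — fails.
ΔJ = 0, ±1 (not J=0↔0): J: 4 → 5, ΔJ = +1 — passes.

the ΔL = 0, ±1 rule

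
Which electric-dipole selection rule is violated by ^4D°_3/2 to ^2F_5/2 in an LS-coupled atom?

Reading off the term symbols: S 3/2→1/2, L 2→3, J 3/2→5/2, parity odd→even.
Parity must change: odd → even — ✓.
ΔS = 0: S: 3/2 → 1/2 — ✗.
ΔL = 0, ±1 (not L=0↔0): L: 2 → 3, ΔL = +1 — ✓.
ΔJ = 0, ±1 (not J=0↔0): J: 3/2 → 5/2, ΔJ = +1 — ✓.

the ΔS = 0 rule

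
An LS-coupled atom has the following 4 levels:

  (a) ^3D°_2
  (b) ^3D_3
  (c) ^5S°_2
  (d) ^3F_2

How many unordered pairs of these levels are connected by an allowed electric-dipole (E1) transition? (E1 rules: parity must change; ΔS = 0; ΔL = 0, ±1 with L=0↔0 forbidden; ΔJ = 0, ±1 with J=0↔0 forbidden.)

(a)–(b): allowed.
(a)–(c): forbidden (parity, ΔS, ΔL).
(a)–(d): allowed.
(b)–(c): forbidden (ΔS, ΔL).
(b)–(d): forbidden (parity).
(c)–(d): forbidden (ΔS, ΔL).
Allowed pairs: 2 of 6.

2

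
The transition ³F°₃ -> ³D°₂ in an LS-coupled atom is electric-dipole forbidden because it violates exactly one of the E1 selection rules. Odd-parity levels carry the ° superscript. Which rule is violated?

Parity must change: odd → odd — violated.
ΔS = 0: S: 1 → 1 — satisfied.
ΔL = 0, ±1 (not L=0↔0): L: 3 → 2, ΔL = -1 — satisfied.
ΔJ = 0, ±1 (not J=0↔0): J: 3 → 2, ΔJ = -1 — satisfied.

parity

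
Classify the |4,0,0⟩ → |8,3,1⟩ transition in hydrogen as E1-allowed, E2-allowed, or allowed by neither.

Δl = 3 − 0 = +3; l_i + l_f = 3.
Δm_l = +1.
E1 (Δl = ±1, |Δm_l| ≤ 1): not satisfied.
E2 (Δl = 0,±2, l_i+l_f ≥ 2, |Δm_l| ≤ 2): not satisfied.

neither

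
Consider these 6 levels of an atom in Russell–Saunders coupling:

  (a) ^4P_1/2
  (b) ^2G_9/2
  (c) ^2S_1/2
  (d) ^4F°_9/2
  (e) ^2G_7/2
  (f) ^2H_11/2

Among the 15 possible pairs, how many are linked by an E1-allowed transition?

0

(a)–(b): forbidden (parity, ΔS, ΔL, ΔJ).
(a)–(c): forbidden (parity, ΔS).
(a)–(d): forbidden (ΔL, ΔJ).
(a)–(e): forbidden (parity, ΔS, ΔL, ΔJ).
(a)–(f): forbidden (parity, ΔS, ΔL, ΔJ).
(b)–(c): forbidden (parity, ΔL, ΔJ).
(b)–(d): forbidden (ΔS).
(b)–(e): forbidden (parity).
(b)–(f): forbidden (parity).
(c)–(d): forbidden (ΔS, ΔL, ΔJ).
(c)–(e): forbidden (parity, ΔL, ΔJ).
(c)–(f): forbidden (parity, ΔL, ΔJ).
(d)–(e): forbidden (ΔS).
(d)–(f): forbidden (ΔS, ΔL).
(e)–(f): forbidden (parity, ΔJ).
Allowed pairs: 0 of 15.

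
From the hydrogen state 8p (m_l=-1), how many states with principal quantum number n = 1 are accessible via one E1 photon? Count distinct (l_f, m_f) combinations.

1

E1 requires Δl = ±1, so l_f ∈ {0, 2}; with 0 ≤ l_f ≤ n_f−1 = 0, the allowed l_f values are {0}.
For l_f = 0: m_f ∈ {m_i−1, m_i, m_i+1} ∩ [−0, 0] = {0} → 1 state.
Total: 1.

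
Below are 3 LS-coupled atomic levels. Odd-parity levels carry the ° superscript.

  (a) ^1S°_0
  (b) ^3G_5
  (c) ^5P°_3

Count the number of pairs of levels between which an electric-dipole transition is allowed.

(a)–(b): forbidden (ΔS, ΔL, ΔJ).
(a)–(c): forbidden (parity, ΔS, ΔJ).
(b)–(c): forbidden (ΔS, ΔL, ΔJ).
Allowed pairs: 0 of 3.

0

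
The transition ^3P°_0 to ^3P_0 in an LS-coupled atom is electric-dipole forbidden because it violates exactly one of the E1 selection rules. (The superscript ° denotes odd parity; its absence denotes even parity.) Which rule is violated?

ΔL = 0, ±1 (not L=0↔0): L: 1 → 1, ΔL = +0 — ✓.
ΔS = 0: S: 1 → 1 — ✓.
Parity must change: odd → even — ✓.
ΔJ = 0, ±1 (not J=0↔0): J: 0 → 0, ΔJ = +0 — ✗.

the J=0 ↔ J=0 exclusion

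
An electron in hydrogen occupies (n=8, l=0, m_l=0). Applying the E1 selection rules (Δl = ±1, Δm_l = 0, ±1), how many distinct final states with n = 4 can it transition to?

E1 requires Δl = ±1, so l_f ∈ {-1, 1}; with 0 ≤ l_f ≤ n_f−1 = 3, the allowed l_f values are {1}.
For l_f = 1: m_f ∈ {m_i−1, m_i, m_i+1} ∩ [−1, 1] = {-1, 0, 1} → 3 states.
Total: 3.

3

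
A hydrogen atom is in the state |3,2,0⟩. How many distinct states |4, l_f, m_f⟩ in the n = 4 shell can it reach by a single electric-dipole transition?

6

E1 requires Δl = ±1, so l_f ∈ {1, 3}; with 0 ≤ l_f ≤ n_f−1 = 3, the allowed l_f values are {1, 3}.
For l_f = 1: m_f ∈ {m_i−1, m_i, m_i+1} ∩ [−1, 1] = {-1, 0, 1} → 3 states.
For l_f = 3: m_f ∈ {m_i−1, m_i, m_i+1} ∩ [−3, 3] = {-1, 0, 1} → 3 states.
Total: 6.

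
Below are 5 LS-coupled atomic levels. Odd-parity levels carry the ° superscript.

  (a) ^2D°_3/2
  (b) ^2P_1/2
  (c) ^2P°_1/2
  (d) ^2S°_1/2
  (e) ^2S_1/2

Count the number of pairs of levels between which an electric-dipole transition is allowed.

4

(a)–(b): allowed.
(a)–(c): forbidden (parity).
(a)–(d): forbidden (parity, ΔL).
(a)–(e): forbidden (ΔL).
(b)–(c): allowed.
(b)–(d): allowed.
(b)–(e): forbidden (parity).
(c)–(d): forbidden (parity).
(c)–(e): allowed.
(d)–(e): forbidden (ΔL).
Allowed pairs: 4 of 10.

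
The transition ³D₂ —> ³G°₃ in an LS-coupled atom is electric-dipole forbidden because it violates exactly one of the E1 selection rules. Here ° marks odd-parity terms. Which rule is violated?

ΔS = 0: S: 1 → 1 — satisfied.
Parity must change: even → odd — satisfied.
ΔJ = 0, ±1 (not J=0↔0): J: 2 → 3, ΔJ = +1 — satisfied.
ΔL = 0, ±1 (not L=0↔0): L: 2 → 4, ΔL = +2 — violated.

the ΔL = 0, ±1 rule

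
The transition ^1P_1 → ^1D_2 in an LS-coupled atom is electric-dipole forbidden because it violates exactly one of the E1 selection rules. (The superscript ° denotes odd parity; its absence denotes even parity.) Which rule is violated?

Initial level: S=0, L=1, J=1, parity even. Final level: S=0, L=2, J=2, parity even.
Parity must change: even → even — violated.
ΔS = 0: S: 0 → 0 — satisfied.
ΔL = 0, ±1 (not L=0↔0): L: 1 → 2, ΔL = +1 — satisfied.
ΔJ = 0, ±1 (not J=0↔0): J: 1 → 2, ΔJ = +1 — satisfied.

parity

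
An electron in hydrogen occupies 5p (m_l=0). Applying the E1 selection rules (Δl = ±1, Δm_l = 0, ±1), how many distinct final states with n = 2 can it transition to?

E1 requires Δl = ±1, so l_f ∈ {0, 2}; with 0 ≤ l_f ≤ n_f−1 = 1, the allowed l_f values are {0}.
For l_f = 0: m_f ∈ {m_i−1, m_i, m_i+1} ∩ [−0, 0] = {0} → 1 state.
Total: 1.

1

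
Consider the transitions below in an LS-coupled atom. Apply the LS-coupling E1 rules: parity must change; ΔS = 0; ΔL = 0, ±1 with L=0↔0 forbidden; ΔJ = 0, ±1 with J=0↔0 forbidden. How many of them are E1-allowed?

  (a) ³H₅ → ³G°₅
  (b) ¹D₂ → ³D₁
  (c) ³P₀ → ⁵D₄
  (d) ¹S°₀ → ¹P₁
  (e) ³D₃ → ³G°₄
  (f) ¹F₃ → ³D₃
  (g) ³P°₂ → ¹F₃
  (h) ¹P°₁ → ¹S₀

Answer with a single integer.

(a) allowed
(b) forbidden (parity, ΔS fail)
(c) forbidden (parity, ΔS, ΔJ fail)
(d) allowed
(e) forbidden (ΔL fails)
(f) forbidden (parity, ΔS fail)
(g) forbidden (ΔS, ΔL fail)
(h) allowed
Total allowed: 3 of 8.

3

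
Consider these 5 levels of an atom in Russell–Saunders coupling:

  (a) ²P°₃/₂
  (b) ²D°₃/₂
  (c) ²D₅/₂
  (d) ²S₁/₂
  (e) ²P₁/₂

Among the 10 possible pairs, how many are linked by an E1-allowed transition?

5

(a)–(b): forbidden (parity).
(a)–(c): allowed.
(a)–(d): allowed.
(a)–(e): allowed.
(b)–(c): allowed.
(b)–(d): forbidden (ΔL).
(b)–(e): allowed.
(c)–(d): forbidden (parity, ΔL, ΔJ).
(c)–(e): forbidden (parity, ΔJ).
(d)–(e): forbidden (parity).
Allowed pairs: 5 of 10.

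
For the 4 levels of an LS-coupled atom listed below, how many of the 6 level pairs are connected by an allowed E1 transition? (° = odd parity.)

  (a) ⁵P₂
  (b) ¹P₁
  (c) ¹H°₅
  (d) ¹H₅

(a)–(b): forbidden (parity, ΔS).
(a)–(c): forbidden (ΔS, ΔL, ΔJ).
(a)–(d): forbidden (parity, ΔS, ΔL, ΔJ).
(b)–(c): forbidden (ΔL, ΔJ).
(b)–(d): forbidden (parity, ΔL, ΔJ).
(c)–(d): allowed.
Allowed pairs: 1 of 6.

1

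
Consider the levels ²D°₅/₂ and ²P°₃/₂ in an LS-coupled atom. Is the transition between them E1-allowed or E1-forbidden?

Parity must change: odd → odd — fails.
ΔS = 0: S: 1/2 → 1/2 — passes.
ΔL = 0, ±1 (not L=0↔0): L: 2 → 1, ΔL = -1 — passes.
ΔJ = 0, ±1 (not J=0↔0): J: 5/2 → 3/2, ΔJ = -1 — passes.
Rule(s) violated: parity.

forbidden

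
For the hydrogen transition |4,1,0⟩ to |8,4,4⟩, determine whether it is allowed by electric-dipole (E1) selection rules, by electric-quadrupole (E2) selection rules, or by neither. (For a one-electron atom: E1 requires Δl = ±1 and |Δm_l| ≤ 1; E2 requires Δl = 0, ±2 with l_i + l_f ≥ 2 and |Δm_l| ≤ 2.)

Δl = 4 − 1 = +3; l_i + l_f = 5.
Δm_l = +4.
E1 (Δl = ±1, |Δm_l| ≤ 1): not satisfied.
E2 (Δl = 0,±2, l_i+l_f ≥ 2, |Δm_l| ≤ 2): not satisfied.

neither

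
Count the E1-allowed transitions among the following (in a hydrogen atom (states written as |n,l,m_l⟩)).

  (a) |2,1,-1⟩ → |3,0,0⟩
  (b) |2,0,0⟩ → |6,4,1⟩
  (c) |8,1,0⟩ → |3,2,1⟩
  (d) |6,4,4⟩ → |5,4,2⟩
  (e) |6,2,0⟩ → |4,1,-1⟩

(a) allowed
(b) forbidden — Δl = +4 (E1 requires Δl = ±1)
(c) allowed
(d) forbidden — Δl = +0 (E1 requires Δl = ±1); Δm_l = -2 (E1 requires Δm_l = 0, ±1)
(e) allowed
Total allowed: 3 of 5.

3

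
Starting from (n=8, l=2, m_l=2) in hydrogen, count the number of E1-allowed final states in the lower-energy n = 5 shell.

E1 requires Δl = ±1, so l_f ∈ {1, 3}; with 0 ≤ l_f ≤ n_f−1 = 4, the allowed l_f values are {1, 3}.
For l_f = 1: m_f ∈ {m_i−1, m_i, m_i+1} ∩ [−1, 1] = {1} → 1 state.
For l_f = 3: m_f ∈ {m_i−1, m_i, m_i+1} ∩ [−3, 3] = {1, 2, 3} → 3 states.
Total: 4.

4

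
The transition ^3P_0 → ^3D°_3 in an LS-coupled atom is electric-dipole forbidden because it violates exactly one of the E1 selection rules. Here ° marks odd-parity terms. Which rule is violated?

the ΔJ = 0, ±1 rule

Initial level: S=1, L=1, J=0, parity even. Final level: S=1, L=2, J=3, parity odd.
Parity must change: even → odd — satisfied.
ΔS = 0: S: 1 → 1 — satisfied.
ΔL = 0, ±1 (not L=0↔0): L: 1 → 2, ΔL = +1 — satisfied.
ΔJ = 0, ±1 (not J=0↔0): J: 0 → 3, ΔJ = +3 — violated.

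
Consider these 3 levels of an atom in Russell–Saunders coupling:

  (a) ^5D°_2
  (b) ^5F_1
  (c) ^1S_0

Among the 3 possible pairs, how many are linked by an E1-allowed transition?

1

(a)–(b): allowed.
(a)–(c): forbidden (ΔS, ΔL, ΔJ).
(b)–(c): forbidden (parity, ΔS, ΔL).
Allowed pairs: 1 of 3.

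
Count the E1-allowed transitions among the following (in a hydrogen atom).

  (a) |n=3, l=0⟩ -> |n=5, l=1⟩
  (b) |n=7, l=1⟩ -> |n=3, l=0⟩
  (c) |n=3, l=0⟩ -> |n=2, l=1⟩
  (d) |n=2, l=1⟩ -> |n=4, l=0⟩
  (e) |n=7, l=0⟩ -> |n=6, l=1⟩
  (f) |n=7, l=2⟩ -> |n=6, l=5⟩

5

(a) allowed
(b) allowed
(c) allowed
(d) allowed
(e) allowed
(f) forbidden — Δl = +3 (E1 requires Δl = ±1)
Total allowed: 5 of 6.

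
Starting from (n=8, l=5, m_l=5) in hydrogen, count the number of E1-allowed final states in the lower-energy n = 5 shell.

E1 requires Δl = ±1, so l_f ∈ {4, 6}; with 0 ≤ l_f ≤ n_f−1 = 4, the allowed l_f values are {4}.
For l_f = 4: m_f ∈ {m_i−1, m_i, m_i+1} ∩ [−4, 4] = {4} → 1 state.
Total: 1.

1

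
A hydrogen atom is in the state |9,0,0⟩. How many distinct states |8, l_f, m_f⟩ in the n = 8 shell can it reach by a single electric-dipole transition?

3

E1 requires Δl = ±1, so l_f ∈ {-1, 1}; with 0 ≤ l_f ≤ n_f−1 = 7, the allowed l_f values are {1}.
For l_f = 1: m_f ∈ {m_i−1, m_i, m_i+1} ∩ [−1, 1] = {-1, 0, 1} → 3 states.
Total: 3.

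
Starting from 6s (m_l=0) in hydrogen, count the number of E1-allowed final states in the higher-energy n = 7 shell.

3

E1 requires Δl = ±1, so l_f ∈ {-1, 1}; with 0 ≤ l_f ≤ n_f−1 = 6, the allowed l_f values are {1}.
For l_f = 1: m_f ∈ {m_i−1, m_i, m_i+1} ∩ [−1, 1] = {-1, 0, 1} → 3 states.
Total: 3.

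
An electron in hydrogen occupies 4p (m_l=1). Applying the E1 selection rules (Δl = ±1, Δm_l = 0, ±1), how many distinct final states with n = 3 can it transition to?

E1 requires Δl = ±1, so l_f ∈ {0, 2}; with 0 ≤ l_f ≤ n_f−1 = 2, the allowed l_f values are {0, 2}.
For l_f = 0: m_f ∈ {m_i−1, m_i, m_i+1} ∩ [−0, 0] = {0} → 1 state.
For l_f = 2: m_f ∈ {m_i−1, m_i, m_i+1} ∩ [−2, 2] = {0, 1, 2} → 3 states.
Total: 4.

4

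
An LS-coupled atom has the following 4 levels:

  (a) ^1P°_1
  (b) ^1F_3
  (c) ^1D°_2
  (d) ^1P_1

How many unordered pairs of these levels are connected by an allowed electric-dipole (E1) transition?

3

(a)–(b): forbidden (ΔL, ΔJ).
(a)–(c): forbidden (parity).
(a)–(d): allowed.
(b)–(c): allowed.
(b)–(d): forbidden (parity, ΔL, ΔJ).
(c)–(d): allowed.
Allowed pairs: 3 of 6.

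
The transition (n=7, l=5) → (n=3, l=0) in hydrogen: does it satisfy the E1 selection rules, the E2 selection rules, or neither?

Δl = 0 − 5 = -5; l_i + l_f = 5.
E1 (Δl = ±1): not satisfied.
E2 (Δl = 0,±2, l_i+l_f ≥ 2): not satisfied.

neither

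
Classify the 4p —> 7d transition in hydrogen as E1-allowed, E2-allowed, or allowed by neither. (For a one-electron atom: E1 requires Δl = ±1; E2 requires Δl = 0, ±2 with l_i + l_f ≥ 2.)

Δl = 2 − 1 = +1; l_i + l_f = 3.
E1 (Δl = ±1): satisfied.
E2 (Δl = 0,±2, l_i+l_f ≥ 2): not satisfied.

E1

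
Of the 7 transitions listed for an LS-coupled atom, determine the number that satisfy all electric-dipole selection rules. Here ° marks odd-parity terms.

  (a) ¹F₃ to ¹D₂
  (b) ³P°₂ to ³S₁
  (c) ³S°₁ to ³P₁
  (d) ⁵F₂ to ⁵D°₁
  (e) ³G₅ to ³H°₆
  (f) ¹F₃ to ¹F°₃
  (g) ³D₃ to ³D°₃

6

(a) forbidden (parity fails)
(b) allowed
(c) allowed
(d) allowed
(e) allowed
(f) allowed
(g) allowed
Total allowed: 6 of 7.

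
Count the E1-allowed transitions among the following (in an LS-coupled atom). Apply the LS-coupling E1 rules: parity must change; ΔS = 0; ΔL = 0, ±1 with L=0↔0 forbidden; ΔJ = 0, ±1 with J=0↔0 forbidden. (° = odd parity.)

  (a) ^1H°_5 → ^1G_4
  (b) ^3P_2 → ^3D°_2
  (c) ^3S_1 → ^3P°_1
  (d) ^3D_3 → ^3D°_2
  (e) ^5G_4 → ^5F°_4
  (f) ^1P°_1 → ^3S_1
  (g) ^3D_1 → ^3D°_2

6

(a) allowed
(b) allowed
(c) allowed
(d) allowed
(e) allowed
(f) forbidden (ΔS fails)
(g) allowed
Total allowed: 6 of 7.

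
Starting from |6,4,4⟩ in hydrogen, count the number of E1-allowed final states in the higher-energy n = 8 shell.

E1 requires Δl = ±1, so l_f ∈ {3, 5}; with 0 ≤ l_f ≤ n_f−1 = 7, the allowed l_f values are {3, 5}.
For l_f = 3: m_f ∈ {m_i−1, m_i, m_i+1} ∩ [−3, 3] = {3} → 1 state.
For l_f = 5: m_f ∈ {m_i−1, m_i, m_i+1} ∩ [−5, 5] = {3, 4, 5} → 3 states.
Total: 4.

4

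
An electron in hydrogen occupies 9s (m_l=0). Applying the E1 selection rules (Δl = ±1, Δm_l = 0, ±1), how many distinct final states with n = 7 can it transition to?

3

E1 requires Δl = ±1, so l_f ∈ {-1, 1}; with 0 ≤ l_f ≤ n_f−1 = 6, the allowed l_f values are {1}.
For l_f = 1: m_f ∈ {m_i−1, m_i, m_i+1} ∩ [−1, 1] = {-1, 0, 1} → 3 states.
Total: 3.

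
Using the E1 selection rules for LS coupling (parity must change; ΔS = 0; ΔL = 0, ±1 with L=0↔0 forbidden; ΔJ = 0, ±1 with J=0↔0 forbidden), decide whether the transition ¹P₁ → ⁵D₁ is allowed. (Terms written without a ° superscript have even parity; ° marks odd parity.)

forbidden

Parity must change: even → even — violated.
ΔS = 0: S: 0 → 2 — violated.
ΔL = 0, ±1 (not L=0↔0): L: 1 → 2, ΔL = +1 — satisfied.
ΔJ = 0, ±1 (not J=0↔0): J: 1 → 1, ΔJ = +0 — satisfied.
Rule(s) violated: parity, ΔS.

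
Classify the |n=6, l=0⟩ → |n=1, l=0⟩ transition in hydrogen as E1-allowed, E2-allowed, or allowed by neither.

Δl = 0 − 0 = +0; l_i + l_f = 0.
E1 (Δl = ±1): not satisfied.
E2 (Δl = 0,±2, l_i+l_f ≥ 2): not satisfied.

neither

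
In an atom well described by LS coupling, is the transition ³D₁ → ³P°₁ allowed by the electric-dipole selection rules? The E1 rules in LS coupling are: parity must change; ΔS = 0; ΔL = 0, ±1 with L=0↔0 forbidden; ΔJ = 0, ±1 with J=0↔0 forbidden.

Parity must change: even → odd — satisfied.
ΔS = 0: S: 1 → 1 — satisfied.
ΔL = 0, ±1 (not L=0↔0): L: 2 → 1, ΔL = -1 — satisfied.
ΔJ = 0, ±1 (not J=0↔0): J: 1 → 1, ΔJ = +0 — satisfied.
All four E1 rules are satisfied.

allowed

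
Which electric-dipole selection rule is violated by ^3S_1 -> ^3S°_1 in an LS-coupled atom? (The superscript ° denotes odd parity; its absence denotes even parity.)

Initial level: S=1, L=0, J=1, parity even. Final level: S=1, L=0, J=1, parity odd.
Parity must change: even → odd — ✓.
ΔS = 0: S: 1 → 1 — ✓.
ΔL = 0, ±1 (not L=0↔0): L: 0 → 0, ΔL = +0 — ✗.
ΔJ = 0, ±1 (not J=0↔0): J: 1 → 1, ΔJ = +0 — ✓.

the L=0 ↔ L=0 exclusion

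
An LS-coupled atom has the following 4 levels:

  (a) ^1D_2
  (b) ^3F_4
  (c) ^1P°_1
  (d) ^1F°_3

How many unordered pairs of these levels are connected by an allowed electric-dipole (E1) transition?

(a)–(b): forbidden (parity, ΔS, ΔJ).
(a)–(c): allowed.
(a)–(d): allowed.
(b)–(c): forbidden (ΔS, ΔL, ΔJ).
(b)–(d): forbidden (ΔS).
(c)–(d): forbidden (parity, ΔL, ΔJ).
Allowed pairs: 2 of 6.

2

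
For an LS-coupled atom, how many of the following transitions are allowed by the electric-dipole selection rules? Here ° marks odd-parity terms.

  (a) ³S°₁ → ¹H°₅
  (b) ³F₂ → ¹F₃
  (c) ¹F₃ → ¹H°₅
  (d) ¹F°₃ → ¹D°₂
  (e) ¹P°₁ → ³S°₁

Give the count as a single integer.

(a) forbidden (parity, ΔS, ΔL, ΔJ fail)
(b) forbidden (parity, ΔS fail)
(c) forbidden (ΔL, ΔJ fail)
(d) forbidden (parity fails)
(e) forbidden (parity, ΔS fail)
Total allowed: 0 of 5.

0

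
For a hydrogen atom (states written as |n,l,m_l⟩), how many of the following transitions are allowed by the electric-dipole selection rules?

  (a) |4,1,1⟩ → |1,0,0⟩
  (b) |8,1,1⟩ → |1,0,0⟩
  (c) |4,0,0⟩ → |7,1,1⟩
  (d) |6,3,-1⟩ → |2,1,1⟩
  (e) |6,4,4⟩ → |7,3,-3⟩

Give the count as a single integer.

(a) allowed
(b) allowed
(c) allowed
(d) forbidden — Δl = -2 (E1 requires Δl = ±1); Δm_l = +2 (E1 requires Δm_l = 0, ±1)
(e) forbidden — Δm_l = -7 (E1 requires Δm_l = 0, ±1)
Total allowed: 3 of 5.

3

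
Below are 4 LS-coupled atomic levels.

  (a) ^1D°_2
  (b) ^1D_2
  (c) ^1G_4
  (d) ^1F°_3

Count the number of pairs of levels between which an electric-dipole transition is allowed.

(a)–(b): allowed.
(a)–(c): forbidden (ΔL, ΔJ).
(a)–(d): forbidden (parity).
(b)–(c): forbidden (parity, ΔL, ΔJ).
(b)–(d): allowed.
(c)–(d): allowed.
Allowed pairs: 3 of 6.

3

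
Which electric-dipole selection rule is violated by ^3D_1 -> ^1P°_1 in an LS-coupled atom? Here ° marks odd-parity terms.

the ΔS = 0 rule

Reading off the term symbols: S 1→0, L 2→1, J 1→1, parity even→odd.
Parity must change: even → odd — passes.
ΔS = 0: S: 1 → 0 — fails.
ΔL = 0, ±1 (not L=0↔0): L: 2 → 1, ΔL = -1 — passes.
ΔJ = 0, ±1 (not J=0↔0): J: 1 → 1, ΔJ = +0 — passes.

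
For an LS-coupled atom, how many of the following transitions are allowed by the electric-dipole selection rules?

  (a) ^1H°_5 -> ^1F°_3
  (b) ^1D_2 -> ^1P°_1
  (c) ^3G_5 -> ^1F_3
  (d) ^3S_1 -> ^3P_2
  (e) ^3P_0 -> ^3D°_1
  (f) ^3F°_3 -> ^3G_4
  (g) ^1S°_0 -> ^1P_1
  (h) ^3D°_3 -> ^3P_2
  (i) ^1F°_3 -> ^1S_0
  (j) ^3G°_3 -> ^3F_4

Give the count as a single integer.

(a) forbidden (parity, ΔL, ΔJ fail)
(b) allowed
(c) forbidden (parity, ΔS, ΔJ fail)
(d) forbidden (parity fails)
(e) allowed
(f) allowed
(g) allowed
(h) allowed
(i) forbidden (ΔL, ΔJ fail)
(j) allowed
Total allowed: 6 of 10.

6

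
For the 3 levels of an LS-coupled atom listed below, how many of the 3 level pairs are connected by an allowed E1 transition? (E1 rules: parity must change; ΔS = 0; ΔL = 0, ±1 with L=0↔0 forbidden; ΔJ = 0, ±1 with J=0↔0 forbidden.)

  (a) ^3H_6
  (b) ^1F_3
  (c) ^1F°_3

(a)–(b): forbidden (parity, ΔS, ΔL, ΔJ).
(a)–(c): forbidden (ΔS, ΔL, ΔJ).
(b)–(c): allowed.
Allowed pairs: 1 of 3.

1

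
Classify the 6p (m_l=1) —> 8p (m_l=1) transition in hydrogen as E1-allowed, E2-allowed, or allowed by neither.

Δl = 1 − 1 = +0; l_i + l_f = 2.
Δm_l = +0.
E1 (Δl = ±1, |Δm_l| ≤ 1): not satisfied.
E2 (Δl = 0,±2, l_i+l_f ≥ 2, |Δm_l| ≤ 2): satisfied.

E2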